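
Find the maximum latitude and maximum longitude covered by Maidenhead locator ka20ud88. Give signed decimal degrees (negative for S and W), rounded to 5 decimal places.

-89.83750, 25.74167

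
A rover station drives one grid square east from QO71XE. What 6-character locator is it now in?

QO81ae

Longitude subsquare x = 23; +1 → 24, wraps to 0 = a, carry into square.
Longitude square 7; +1 → 8.
The latitude characters are unchanged.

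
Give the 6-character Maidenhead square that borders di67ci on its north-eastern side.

DI67dj

Longitude subsquare c = 2; +1 → 3 = d.
Latitude subsquare i = 8; +1 → 9 = j.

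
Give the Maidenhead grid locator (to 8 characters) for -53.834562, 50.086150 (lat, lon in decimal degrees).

LD56bd09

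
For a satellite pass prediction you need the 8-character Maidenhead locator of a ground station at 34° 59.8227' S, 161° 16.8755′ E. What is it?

Shift to the Maidenhead origin (180°W, 90°S): lon 341.28126, lat 55.00296.
Field: 341.28126/20 → 17 → R, 55.00296/10 → 5 → F; chars RF.
Square: 1.28126/2 → 0, 5.00296/1 → 5; chars 05.
Subsquare: 1.28126/0.0833333 → 15 → p, 0.00296/0.0416667 → 0 → a; chars pa.
Extended square: 0.03126/0.00833333 → 3, 0.00296/0.00416667 → 0; chars 30.

RF05pa30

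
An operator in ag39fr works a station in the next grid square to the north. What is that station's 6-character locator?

AG39fs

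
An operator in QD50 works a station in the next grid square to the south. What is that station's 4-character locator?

QC59

Latitude square 0; −1 → -1, wraps to 9, carry into field.
Latitude field D = 3; −1 → 2 = C.
The longitude characters are unchanged.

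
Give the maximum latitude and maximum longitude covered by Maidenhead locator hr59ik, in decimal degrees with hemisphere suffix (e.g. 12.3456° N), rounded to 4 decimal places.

89.4583° N, 29.2500° W

Field H=7, R=17: +7·20° lon, +17·10° lat → SW at lon -40°, lat 80°.
Square 5, 9: +5·2° lon, +9·1° lat → SW at lon -30°, lat 89°.
Subsquare i=8, k=10: +8·0.0833333° lon, +10·0.0416667° lat → SW at lon -29.3333°, lat 89.4167°.
Cell spans 0.0833333° lon × 0.0416667° lat. NE corner is SW corner plus one full cell.
latitude 89.4583° N, longitude 29.2500° W.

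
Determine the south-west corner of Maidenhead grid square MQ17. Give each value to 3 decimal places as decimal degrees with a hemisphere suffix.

77.000° N, 62.000° E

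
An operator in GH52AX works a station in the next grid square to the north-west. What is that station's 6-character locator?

GH43xa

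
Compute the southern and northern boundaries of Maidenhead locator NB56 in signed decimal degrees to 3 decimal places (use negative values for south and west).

Field N=13, B=1: +13·20° lon, +1·10° lat → SW at lon 80°, lat -80°.
Square 5, 6: +5·2° lon, +6·1° lat → SW at lon 90°, lat -74°.
Cell spans 2° lon × 1° lat.
south -74.000, north -73.000.

-74.000, -73.000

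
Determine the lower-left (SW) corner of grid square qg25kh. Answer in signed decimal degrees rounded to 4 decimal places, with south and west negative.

Field Q=16, G=6: +16·20° lon, +6·10° lat → SW at lon 140°, lat -30°.
Square 2, 5: +2·2° lon, +5·1° lat → SW at lon 144°, lat -25°.
Subsquare k=10, h=7: +10·0.0833333° lon, +7·0.0416667° lat → SW at lon 144.833°, lat -24.7083°.
latitude -24.7083, longitude 144.8333.

-24.7083, 144.8333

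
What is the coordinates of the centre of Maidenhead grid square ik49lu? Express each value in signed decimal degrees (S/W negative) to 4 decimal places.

19.8542, -11.0417

Field I=8, K=10: +8·20° lon, +10·10° lat → SW at lon -20°, lat 10°.
Square 4, 9: +4·2° lon, +9·1° lat → SW at lon -12°, lat 19°.
Subsquare l=11, u=20: +11·0.0833333° lon, +20·0.0416667° lat → SW at lon -11.0833°, lat 19.8333°.
Cell spans 0.0833333° lon × 0.0416667° lat. Centre is SW corner plus half of each.
latitude 19.8542, longitude -11.0417.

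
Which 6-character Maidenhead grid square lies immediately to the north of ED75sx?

ED76sa

Latitude subsquare x = 23; +1 → 24, wraps to 0 = a, carry into square.
Latitude square 5; +1 → 6.
The longitude characters are unchanged.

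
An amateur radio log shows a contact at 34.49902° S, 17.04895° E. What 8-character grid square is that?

JF85mm50

Shift to the Maidenhead origin (180°W, 90°S): lon 197.04895, lat 55.50098.
Field: 197.04895/20 → 9 → J, 55.50098/10 → 5 → F; chars JF.
Square: 17.04895/2 → 8, 5.50098/1 → 5; chars 85.
Subsquare: 1.04895/0.0833333 → 12 → m, 0.50098/0.0416667 → 12 → m; chars mm.
Extended square: 0.04895/0.00833333 → 5, 0.00098/0.00416667 → 0; chars 50.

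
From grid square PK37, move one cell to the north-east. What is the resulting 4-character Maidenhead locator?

PK48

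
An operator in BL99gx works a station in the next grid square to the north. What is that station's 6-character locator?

BM90ga

Latitude subsquare x = 23; +1 → 24, wraps to 0 = a, carry into square.
Latitude square 9; +1 → 10, wraps to 0, carry into field.
Latitude field L = 11; +1 → 12 = M.
The longitude characters are unchanged.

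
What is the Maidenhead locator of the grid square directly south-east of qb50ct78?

QB50ct87

Longitude extended square 7; +1 → 8.
Latitude extended square 8; −1 → 7.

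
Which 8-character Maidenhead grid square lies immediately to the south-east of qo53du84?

Longitude extended square 8; +1 → 9.
Latitude extended square 4; −1 → 3.

QO53du93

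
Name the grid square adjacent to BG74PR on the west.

BG74or

Longitude subsquare p = 15; −1 → 14 = o.
The latitude characters are unchanged.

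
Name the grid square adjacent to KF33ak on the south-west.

Longitude subsquare a = 0; −1 → -1, wraps to 23 = x, carry into square.
Longitude square 3; −1 → 2.
Latitude subsquare k = 10; −1 → 9 = j.

KF23xj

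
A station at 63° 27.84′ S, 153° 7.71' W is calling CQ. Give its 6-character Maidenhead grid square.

BC36km

Add 180° to longitude and 90° to latitude: 26.8715, 26.5360.
Field (20°×10°, letters A–R): lon ⌊26.8715/20⌋ = 1 → B; lat ⌊26.5360/10⌋ = 2 → C.
Square (2°×1°, digits 0–9): lon ⌊6.8715/2⌋ = 3; lat ⌊6.5360/1⌋ = 6.
Subsquare (5′×2.5′, letters a–x): lon ⌊0.8715/0.0833333⌋ = 10 → k; lat ⌊0.5360/0.0416667⌋ = 12 → m.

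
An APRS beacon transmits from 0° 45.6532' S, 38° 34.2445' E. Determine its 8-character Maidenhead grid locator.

Offset from 180°W / 90°S: lon 218.57074°, lat 89.23911°.
Field: lon ⌊218.57074/20⌋ = 10 → K; lat ⌊89.23911/10⌋ = 8 → I.
Square: lon ⌊18.57074/2⌋ = 9; lat ⌊9.23911/1⌋ = 9.
Subsquare: lon ⌊0.57074/0.0833333⌋ = 6 → g; lat ⌊0.23911/0.0416667⌋ = 5 → f.
Extended square: lon ⌊0.07074/0.00833333⌋ = 8; lat ⌊0.03078/0.00416667⌋ = 7.

KI99gf87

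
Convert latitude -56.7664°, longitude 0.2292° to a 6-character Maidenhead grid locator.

JD03cf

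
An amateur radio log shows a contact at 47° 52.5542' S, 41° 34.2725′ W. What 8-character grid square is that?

GE92fc19

Shift to the Maidenhead origin (180°W, 90°S): lon 138.42879, lat 42.12410.
Field (20°×10°, letters A–R): lon ⌊138.42879/20⌋ = 6 → G; lat ⌊42.12410/10⌋ = 4 → E.
Square (2°×1°, digits 0–9): lon ⌊18.42879/2⌋ = 9; lat ⌊2.12410/1⌋ = 2.
Subsquare (5′×2.5′, letters a–x): lon ⌊0.42879/0.0833333⌋ = 5 → f; lat ⌊0.12410/0.0416667⌋ = 2 → c.
Extended square (30″×15″, digits 0–9): lon ⌊0.01212/0.00833333⌋ = 1; lat ⌊0.04076/0.00416667⌋ = 9.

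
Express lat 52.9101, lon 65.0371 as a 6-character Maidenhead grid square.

MO22mv

Add 180° to longitude and 90° to latitude: 245.0371, 142.9101.
Field: lon ⌊245.0371/20⌋ = 12 → M; lat ⌊142.9101/10⌋ = 14 → O.
Square: lon ⌊5.0371/2⌋ = 2; lat ⌊2.9101/1⌋ = 2.
Subsquare: lon ⌊1.0371/0.0833333⌋ = 12 → m; lat ⌊0.9101/0.0416667⌋ = 21 → v.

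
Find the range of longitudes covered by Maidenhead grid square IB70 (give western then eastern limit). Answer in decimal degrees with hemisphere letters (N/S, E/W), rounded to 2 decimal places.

6.00° W, 4.00° W

Field I=8, B=1: +8·20° lon, +1·10° lat → SW at lon -20°, lat -80°.
Square 7, 0: +7·2° lon, +0·1° lat → SW at lon -6°, lat -80°.
Cell spans 2° lon × 1° lat.
west 6.00° W, east 4.00° W.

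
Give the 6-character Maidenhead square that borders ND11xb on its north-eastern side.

ND21ac

Longitude subsquare x = 23; +1 → 24, wraps to 0 = a, carry into square.
Longitude square 1; +1 → 2.
Latitude subsquare b = 1; +1 → 2 = c.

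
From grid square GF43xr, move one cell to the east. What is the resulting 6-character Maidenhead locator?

Longitude subsquare x = 23; +1 → 24, wraps to 0 = a, carry into square.
Longitude square 4; +1 → 5.
The latitude characters are unchanged.

GF53ar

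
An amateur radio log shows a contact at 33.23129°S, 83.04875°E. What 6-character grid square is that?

NF16ms

Shift to the Maidenhead origin (180°W, 90°S): lon 263.0487, lat 56.7687.
Field: 263.0487/20 → 13 → N, 56.7687/10 → 5 → F; chars NF.
Square: 3.0487/2 → 1, 6.7687/1 → 6; chars 16.
Subsquare: 1.0487/0.0833333 → 12 → m, 0.7687/0.0416667 → 18 → s; chars ms.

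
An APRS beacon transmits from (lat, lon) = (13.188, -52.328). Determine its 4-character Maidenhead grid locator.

GK33

Shift to the Maidenhead origin (180°W, 90°S): lon 127.67, lat 103.19.
Field: 127.67/20 → 6 → G, 103.19/10 → 10 → K; chars GK.
Square: 7.67/2 → 3, 3.19/1 → 3; chars 33.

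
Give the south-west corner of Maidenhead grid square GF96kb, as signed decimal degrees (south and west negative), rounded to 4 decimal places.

Field G=6, F=5: +6·20° lon, +5·10° lat → SW at lon -60°, lat -40°.
Square 9, 6: +9·2° lon, +6·1° lat → SW at lon -42°, lat -34°.
Subsquare k=10, b=1: +10·0.0833333° lon, +1·0.0416667° lat → SW at lon -41.1667°, lat -33.9583°.
latitude -33.9583, longitude -41.1667.

-33.9583, -41.1667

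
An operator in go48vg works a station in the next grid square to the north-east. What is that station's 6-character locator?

GO48wh

Longitude subsquare v = 21; +1 → 22 = w.
Latitude subsquare g = 6; +1 → 7 = h.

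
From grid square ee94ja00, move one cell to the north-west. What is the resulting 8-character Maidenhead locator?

EE94ia91

Longitude extended square 0; −1 → -1, wraps to 9, carry into subsquare.
Longitude subsquare j = 9; −1 → 8 = i.
Latitude extended square 0; +1 → 1.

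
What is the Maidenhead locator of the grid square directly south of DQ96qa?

DQ95qx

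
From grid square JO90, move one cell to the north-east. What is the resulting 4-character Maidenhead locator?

KO01

Longitude square 9; +1 → 10, wraps to 0, carry into field.
Longitude field J = 9; +1 → 10 = K.
Latitude square 0; +1 → 1.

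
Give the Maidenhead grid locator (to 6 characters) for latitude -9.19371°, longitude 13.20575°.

Offset from 180°W / 90°S: lon 193.2057°, lat 80.8063°.
Field (20°×10°, letters A–R): 193.2057/20 → 9 → J, 80.8063/10 → 8 → I; chars JI.
Square (2°×1°, digits 0–9): 13.2057/2 → 6, 0.8063/1 → 0; chars 60.
Subsquare (5′×2.5′, letters a–x): 1.2057/0.0833333 → 14 → o, 0.8063/0.0416667 → 19 → t; chars ot.

JI60ot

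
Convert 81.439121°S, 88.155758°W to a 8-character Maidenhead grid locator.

EA58wn14

Shift to the Maidenhead origin (180°W, 90°S): lon 91.84424, lat 8.56088.
Field: 91.84424/20 → 4 → E, 8.56088/10 → 0 → A; chars EA.
Square: 11.84424/2 → 5, 8.56088/1 → 8; chars 58.
Subsquare: 1.84424/0.0833333 → 22 → w, 0.56088/0.0416667 → 13 → n; chars wn.
Extended square: 0.01091/0.00833333 → 1, 0.01921/0.00416667 → 4; chars 14.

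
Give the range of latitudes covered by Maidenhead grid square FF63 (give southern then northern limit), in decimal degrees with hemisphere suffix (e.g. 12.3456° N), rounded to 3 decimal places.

Field F=5, F=5: +5·20° lon, +5·10° lat → SW at lon -80°, lat -40°.
Square 6, 3: +6·2° lon, +3·1° lat → SW at lon -68°, lat -37°.
Cell spans 2° lon × 1° lat.
south 37.000° S, north 36.000° S.

37.000° S, 36.000° S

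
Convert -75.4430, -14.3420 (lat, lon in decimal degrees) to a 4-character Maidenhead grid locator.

Add 180° to longitude and 90° to latitude: 165.66, 14.56.
Field (20°×10°, letters A–R): 165.66/20 → 8 → I, 14.56/10 → 1 → B; chars IB.
Square (2°×1°, digits 0–9): 5.66/2 → 2, 4.56/1 → 4; chars 24.

IB24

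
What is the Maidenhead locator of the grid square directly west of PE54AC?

Longitude subsquare a = 0; −1 → -1, wraps to 23 = x, carry into square.
Longitude square 5; −1 → 4.
The latitude characters are unchanged.

PE44xc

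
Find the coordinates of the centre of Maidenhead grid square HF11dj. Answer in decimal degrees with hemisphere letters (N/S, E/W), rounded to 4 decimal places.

Field H=7, F=5: +7·20° lon, +5·10° lat → SW at lon -40°, lat -40°.
Square 1, 1: +1·2° lon, +1·1° lat → SW at lon -38°, lat -39°.
Subsquare d=3, j=9: +3·0.0833333° lon, +9·0.0416667° lat → SW at lon -37.75°, lat -38.625°.
Cell spans 0.0833333° lon × 0.0416667° lat. Centre is SW corner plus half of each.
latitude 38.6042° S, longitude 37.7083° W.

38.6042° S, 37.7083° W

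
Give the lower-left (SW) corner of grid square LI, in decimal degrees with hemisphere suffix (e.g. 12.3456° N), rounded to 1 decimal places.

10.0° S, 40.0° E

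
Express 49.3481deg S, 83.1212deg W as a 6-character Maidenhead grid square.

Add 180° to longitude and 90° to latitude: 96.8788, 40.6519.
Field: 96.8788/20 → 4 → E, 40.6519/10 → 4 → E; chars EE.
Square: 16.8788/2 → 8, 0.6519/1 → 0; chars 80.
Subsquare: 0.8788/0.0833333 → 10 → k, 0.6519/0.0416667 → 15 → p; chars kp.

EE80kp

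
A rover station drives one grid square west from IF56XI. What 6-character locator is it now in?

IF56wi

Longitude subsquare x = 23; −1 → 22 = w.
The latitude characters are unchanged.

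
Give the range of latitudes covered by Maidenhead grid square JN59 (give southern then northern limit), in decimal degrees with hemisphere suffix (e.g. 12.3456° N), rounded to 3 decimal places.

Field J=9, N=13: +9·20° lon, +13·10° lat → SW at lon 0°, lat 40°.
Square 5, 9: +5·2° lon, +9·1° lat → SW at lon 10°, lat 49°.
Cell spans 2° lon × 1° lat.
south 49.000° N, north 50.000° N.

49.000° N, 50.000° N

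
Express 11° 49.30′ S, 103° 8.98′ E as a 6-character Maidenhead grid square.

Offset from 180°W / 90°S: lon 283.1497°, lat 78.1783°.
Field: 283.1497/20 → 14 → O, 78.1783/10 → 7 → H; chars OH.
Square: 3.1497/2 → 1, 8.1783/1 → 8; chars 18.
Subsquare: 1.1497/0.0833333 → 13 → n, 0.1783/0.0416667 → 4 → e; chars ne.

OH18ne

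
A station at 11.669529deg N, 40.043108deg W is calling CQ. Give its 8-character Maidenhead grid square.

GK91xq40

Shift to the Maidenhead origin (180°W, 90°S): lon 139.95689, lat 101.66953.
Field (20°×10°, letters A–R): 139.95689/20 → 6 → G, 101.66953/10 → 10 → K; chars GK.
Square (2°×1°, digits 0–9): 19.95689/2 → 9, 1.66953/1 → 1; chars 91.
Subsquare (5′×2.5′, letters a–x): 1.95689/0.0833333 → 23 → x, 0.66953/0.0416667 → 16 → q; chars xq.
Extended square (30″×15″, digits 0–9): 0.04023/0.00833333 → 4, 0.00286/0.00416667 → 0; chars 40.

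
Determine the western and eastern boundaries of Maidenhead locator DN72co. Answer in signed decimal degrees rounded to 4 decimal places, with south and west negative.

-105.8333, -105.7500

Field D=3, N=13: +3·20° lon, +13·10° lat → SW at lon -120°, lat 40°.
Square 7, 2: +7·2° lon, +2·1° lat → SW at lon -106°, lat 42°.
Subsquare c=2, o=14: +2·0.0833333° lon, +14·0.0416667° lat → SW at lon -105.833°, lat 42.5833°.
Cell spans 0.0833333° lon × 0.0416667° lat.
west -105.8333, east -105.7500.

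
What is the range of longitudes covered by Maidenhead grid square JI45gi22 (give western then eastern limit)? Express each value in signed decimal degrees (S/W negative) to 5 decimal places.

8.51667, 8.52500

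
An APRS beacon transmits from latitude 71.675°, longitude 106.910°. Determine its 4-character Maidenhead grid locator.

Offset from 180°W / 90°S: lon 286.91°, lat 161.68°.
Field: 286.91/20 → 14 → O, 161.68/10 → 16 → Q; chars OQ.
Square: 6.91/2 → 3, 1.68/1 → 1; chars 31.

OQ31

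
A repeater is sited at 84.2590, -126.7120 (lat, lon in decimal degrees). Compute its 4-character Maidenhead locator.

CR64

Add 180° to longitude and 90° to latitude: 53.29, 174.26.
Field: 53.29/20 → 2 → C, 174.26/10 → 17 → R; chars CR.
Square: 13.29/2 → 6, 4.26/1 → 4; chars 64.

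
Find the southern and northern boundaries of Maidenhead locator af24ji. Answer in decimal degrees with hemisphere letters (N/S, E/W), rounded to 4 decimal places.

Field A=0, F=5: +0·20° lon, +5·10° lat → SW at lon -180°, lat -40°.
Square 2, 4: +2·2° lon, +4·1° lat → SW at lon -176°, lat -36°.
Subsquare j=9, i=8: +9·0.0833333° lon, +8·0.0416667° lat → SW at lon -175.25°, lat -35.6667°.
Cell spans 0.0833333° lon × 0.0416667° lat.
south 35.6667° S, north 35.6250° S.

35.6667° S, 35.6250° S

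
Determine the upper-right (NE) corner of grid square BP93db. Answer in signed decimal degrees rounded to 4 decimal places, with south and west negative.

63.0833, -141.6667

Field B=1, P=15: +1·20° lon, +15·10° lat → SW at lon -160°, lat 60°.
Square 9, 3: +9·2° lon, +3·1° lat → SW at lon -142°, lat 63°.
Subsquare d=3, b=1: +3·0.0833333° lon, +1·0.0416667° lat → SW at lon -141.75°, lat 63.0417°.
Cell spans 0.0833333° lon × 0.0416667° lat. NE corner is SW corner plus one full cell.
latitude 63.0833, longitude -141.6667.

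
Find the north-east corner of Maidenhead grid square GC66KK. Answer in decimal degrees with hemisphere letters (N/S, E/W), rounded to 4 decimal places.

Field G=6, C=2: +6·20° lon, +2·10° lat → SW at lon -60°, lat -70°.
Square 6, 6: +6·2° lon, +6·1° lat → SW at lon -48°, lat -64°.
Subsquare k=10, k=10: +10·0.0833333° lon, +10·0.0416667° lat → SW at lon -47.1667°, lat -63.5833°.
Cell spans 0.0833333° lon × 0.0416667° lat. NE corner is SW corner plus one full cell.
latitude 63.5417° S, longitude 47.0833° W.

63.5417° S, 47.0833° W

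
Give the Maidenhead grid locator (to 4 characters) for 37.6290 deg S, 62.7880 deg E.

MF12

Add 180° to longitude and 90° to latitude: 242.79, 52.37.
Field: 242.79/20 → 12 → M, 52.37/10 → 5 → F; chars MF.
Square: 2.79/2 → 1, 2.37/1 → 2; chars 12.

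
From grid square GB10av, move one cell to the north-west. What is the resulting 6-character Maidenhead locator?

Longitude subsquare a = 0; −1 → -1, wraps to 23 = x, carry into square.
Longitude square 1; −1 → 0.
Latitude subsquare v = 21; +1 → 22 = w.

GB00xw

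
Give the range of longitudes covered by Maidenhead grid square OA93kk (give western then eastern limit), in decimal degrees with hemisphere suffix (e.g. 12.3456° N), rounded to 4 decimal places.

118.8333° E, 118.9167° E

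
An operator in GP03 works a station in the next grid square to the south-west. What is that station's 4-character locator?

FP92

Longitude square 0; −1 → -1, wraps to 9, carry into field.
Longitude field G = 6; −1 → 5 = F.
Latitude square 3; −1 → 2.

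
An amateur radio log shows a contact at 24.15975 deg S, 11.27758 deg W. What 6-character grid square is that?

IG45iu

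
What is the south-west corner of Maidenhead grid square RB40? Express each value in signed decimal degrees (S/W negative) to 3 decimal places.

-80.000, 168.000

Field R=17, B=1: +17·20° lon, +1·10° lat → SW at lon 160°, lat -80°.
Square 4, 0: +4·2° lon, +0·1° lat → SW at lon 168°, lat -80°.
latitude -80.000, longitude 168.000.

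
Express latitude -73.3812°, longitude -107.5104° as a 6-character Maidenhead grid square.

Offset from 180°W / 90°S: lon 72.4896°, lat 16.6188°.
Field (20°×10°, letters A–R): 72.4896/20 → 3 → D, 16.6188/10 → 1 → B; chars DB.
Square (2°×1°, digits 0–9): 12.4896/2 → 6, 6.6188/1 → 6; chars 66.
Subsquare (5′×2.5′, letters a–x): 0.4896/0.0833333 → 5 → f, 0.6188/0.0416667 → 14 → o; chars fo.

DB66fo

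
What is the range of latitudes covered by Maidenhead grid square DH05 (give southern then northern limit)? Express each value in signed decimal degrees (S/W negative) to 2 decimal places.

-15.00, -14.00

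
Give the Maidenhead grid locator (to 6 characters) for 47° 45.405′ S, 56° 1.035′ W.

GE12xf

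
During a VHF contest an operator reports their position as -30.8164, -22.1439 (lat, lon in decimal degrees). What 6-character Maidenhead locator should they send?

HF89we

Offset from 180°W / 90°S: lon 157.8561°, lat 59.1836°.
Field: lon ⌊157.8561/20⌋ = 7 → H; lat ⌊59.1836/10⌋ = 5 → F.
Square: lon ⌊17.8561/2⌋ = 8; lat ⌊9.1836/1⌋ = 9.
Subsquare: lon ⌊1.8561/0.0833333⌋ = 22 → w; lat ⌊0.1836/0.0416667⌋ = 4 → e.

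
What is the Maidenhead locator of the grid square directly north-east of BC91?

CC02

Longitude square 9; +1 → 10, wraps to 0, carry into field.
Longitude field B = 1; +1 → 2 = C.
Latitude square 1; +1 → 2.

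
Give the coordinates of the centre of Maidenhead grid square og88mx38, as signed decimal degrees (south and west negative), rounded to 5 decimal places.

-21.00625, 117.02917

Field O=14, G=6: +14·20° lon, +6·10° lat → SW at lon 100°, lat -30°.
Square 8, 8: +8·2° lon, +8·1° lat → SW at lon 116°, lat -22°.
Subsquare m=12, x=23: +12·0.0833333° lon, +23·0.0416667° lat → SW at lon 117°, lat -21.0417°.
Extended square 3, 8: +3·0.00833333° lon, +8·0.00416667° lat → SW at lon 117.025°, lat -21.0083°.
Cell spans 0.00833333° lon × 0.00416667° lat. Centre is SW corner plus half of each.
latitude -21.00625, longitude 117.02917.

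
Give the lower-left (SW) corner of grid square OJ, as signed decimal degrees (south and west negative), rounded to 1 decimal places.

0.0, 100.0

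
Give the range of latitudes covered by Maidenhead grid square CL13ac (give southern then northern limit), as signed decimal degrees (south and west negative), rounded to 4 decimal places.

23.0833, 23.1250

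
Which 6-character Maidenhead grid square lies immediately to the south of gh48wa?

GH47wx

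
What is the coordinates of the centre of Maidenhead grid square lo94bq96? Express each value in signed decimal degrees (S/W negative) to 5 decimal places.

54.69375, 58.16250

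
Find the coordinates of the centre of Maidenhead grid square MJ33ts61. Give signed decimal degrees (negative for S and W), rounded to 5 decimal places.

3.75625, 67.63750

Field M=12, J=9: +12·20° lon, +9·10° lat → SW at lon 60°, lat 0°.
Square 3, 3: +3·2° lon, +3·1° lat → SW at lon 66°, lat 3°.
Subsquare t=19, s=18: +19·0.0833333° lon, +18·0.0416667° lat → SW at lon 67.5833°, lat 3.75°.
Extended square 6, 1: +6·0.00833333° lon, +1·0.00416667° lat → SW at lon 67.6333°, lat 3.75417°.
Cell spans 0.00833333° lon × 0.00416667° lat. Centre is SW corner plus half of each.
latitude 3.75625, longitude 67.63750.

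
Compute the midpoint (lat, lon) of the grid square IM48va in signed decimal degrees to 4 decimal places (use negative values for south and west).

Field I=8, M=12: +8·20° lon, +12·10° lat → SW at lon -20°, lat 30°.
Square 4, 8: +4·2° lon, +8·1° lat → SW at lon -12°, lat 38°.
Subsquare v=21, a=0: +21·0.0833333° lon, +0·0.0416667° lat → SW at lon -10.25°, lat 38°.
Cell spans 0.0833333° lon × 0.0416667° lat. Centre is SW corner plus half of each.
latitude 38.0208, longitude -10.2083.

38.0208, -10.2083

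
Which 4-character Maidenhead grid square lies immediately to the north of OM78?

OM79

Latitude square 8; +1 → 9.
The longitude characters are unchanged.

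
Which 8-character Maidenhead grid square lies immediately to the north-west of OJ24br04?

OJ24ar95

Longitude extended square 0; −1 → -1, wraps to 9, carry into subsquare.
Longitude subsquare b = 1; −1 → 0 = a.
Latitude extended square 4; +1 → 5.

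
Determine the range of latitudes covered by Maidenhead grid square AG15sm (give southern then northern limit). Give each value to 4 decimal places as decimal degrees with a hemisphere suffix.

24.5000° S, 24.4583° S

Field A=0, G=6: +0·20° lon, +6·10° lat → SW at lon -180°, lat -30°.
Square 1, 5: +1·2° lon, +5·1° lat → SW at lon -178°, lat -25°.
Subsquare s=18, m=12: +18·0.0833333° lon, +12·0.0416667° lat → SW at lon -176.5°, lat -24.5°.
Cell spans 0.0833333° lon × 0.0416667° lat.
south 24.5000° S, north 24.4583° S.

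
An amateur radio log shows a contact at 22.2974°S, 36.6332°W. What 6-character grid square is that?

HG17qq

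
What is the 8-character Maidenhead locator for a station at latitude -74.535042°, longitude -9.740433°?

Offset from 180°W / 90°S: lon 170.25957°, lat 15.46496°.
Field: 170.25957/20 → 8 → I, 15.46496/10 → 1 → B; chars IB.
Square: 10.25957/2 → 5, 5.46496/1 → 5; chars 55.
Subsquare: 0.25957/0.0833333 → 3 → d, 0.46496/0.0416667 → 11 → l; chars dl.
Extended square: 0.00957/0.00833333 → 1, 0.00662/0.00416667 → 1; chars 11.

IB55dl11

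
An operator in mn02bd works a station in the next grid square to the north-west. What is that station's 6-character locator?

MN02ae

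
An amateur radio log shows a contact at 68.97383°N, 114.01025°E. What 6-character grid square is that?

Shift to the Maidenhead origin (180°W, 90°S): lon 294.0102, lat 158.9738.
Field (20°×10°, letters A–R): lon ⌊294.0102/20⌋ = 14 → O; lat ⌊158.9738/10⌋ = 15 → P.
Square (2°×1°, digits 0–9): lon ⌊14.0102/2⌋ = 7; lat ⌊8.9738/1⌋ = 8.
Subsquare (5′×2.5′, letters a–x): lon ⌊0.0102/0.0833333⌋ = 0 → a; lat ⌊0.9738/0.0416667⌋ = 23 → x.

OP78ax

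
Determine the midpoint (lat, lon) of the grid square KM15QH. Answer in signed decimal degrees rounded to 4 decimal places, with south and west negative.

Field K=10, M=12: +10·20° lon, +12·10° lat → SW at lon 20°, lat 30°.
Square 1, 5: +1·2° lon, +5·1° lat → SW at lon 22°, lat 35°.
Subsquare q=16, h=7: +16·0.0833333° lon, +7·0.0416667° lat → SW at lon 23.3333°, lat 35.2917°.
Cell spans 0.0833333° lon × 0.0416667° lat. Centre is SW corner plus half of each.
latitude 35.3125, longitude 23.3750.

35.3125, 23.3750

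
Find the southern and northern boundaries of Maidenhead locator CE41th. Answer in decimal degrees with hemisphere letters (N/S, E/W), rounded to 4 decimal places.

Field C=2, E=4: +2·20° lon, +4·10° lat → SW at lon -140°, lat -50°.
Square 4, 1: +4·2° lon, +1·1° lat → SW at lon -132°, lat -49°.
Subsquare t=19, h=7: +19·0.0833333° lon, +7·0.0416667° lat → SW at lon -130.417°, lat -48.7083°.
Cell spans 0.0833333° lon × 0.0416667° lat.
south 48.7083° S, north 48.6667° S.

48.7083° S, 48.6667° S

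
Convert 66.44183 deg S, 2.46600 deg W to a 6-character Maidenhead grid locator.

IC83sn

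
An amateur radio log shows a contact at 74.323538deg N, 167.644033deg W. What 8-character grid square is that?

AQ64eh27

Shift to the Maidenhead origin (180°W, 90°S): lon 12.35597, lat 164.32354.
Field (20°×10°, letters A–R): lon ⌊12.35597/20⌋ = 0 → A; lat ⌊164.32354/10⌋ = 16 → Q.
Square (2°×1°, digits 0–9): lon ⌊12.35597/2⌋ = 6; lat ⌊4.32354/1⌋ = 4.
Subsquare (5′×2.5′, letters a–x): lon ⌊0.35597/0.0833333⌋ = 4 → e; lat ⌊0.32354/0.0416667⌋ = 7 → h.
Extended square (30″×15″, digits 0–9): lon ⌊0.02263/0.00833333⌋ = 2; lat ⌊0.03187/0.00416667⌋ = 7.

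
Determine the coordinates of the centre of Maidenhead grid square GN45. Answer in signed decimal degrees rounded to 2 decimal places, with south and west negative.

Field G=6, N=13: +6·20° lon, +13·10° lat → SW at lon -60°, lat 40°.
Square 4, 5: +4·2° lon, +5·1° lat → SW at lon -52°, lat 45°.
Cell spans 2° lon × 1° lat. Centre is SW corner plus half of each.
latitude 45.50, longitude -51.00.

45.50, -51.00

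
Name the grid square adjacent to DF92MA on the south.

Latitude subsquare a = 0; −1 → -1, wraps to 23 = x, carry into square.
Latitude square 2; −1 → 1.
The longitude characters are unchanged.

DF91mx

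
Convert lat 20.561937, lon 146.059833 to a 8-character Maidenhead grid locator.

QL30an74

Add 180° to longitude and 90° to latitude: 326.05983, 110.56194.
Field (20°×10°, letters A–R): lon ⌊326.05983/20⌋ = 16 → Q; lat ⌊110.56194/10⌋ = 11 → L.
Square (2°×1°, digits 0–9): lon ⌊6.05983/2⌋ = 3; lat ⌊0.56194/1⌋ = 0.
Subsquare (5′×2.5′, letters a–x): lon ⌊0.05983/0.0833333⌋ = 0 → a; lat ⌊0.56194/0.0416667⌋ = 13 → n.
Extended square (30″×15″, digits 0–9): lon ⌊0.05983/0.00833333⌋ = 7; lat ⌊0.02027/0.00416667⌋ = 4.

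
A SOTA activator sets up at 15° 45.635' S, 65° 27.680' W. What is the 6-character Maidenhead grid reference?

FH74gf

Shift to the Maidenhead origin (180°W, 90°S): lon 114.5387, lat 74.2394.
Field: 114.5387/20 → 5 → F, 74.2394/10 → 7 → H; chars FH.
Square: 14.5387/2 → 7, 4.2394/1 → 4; chars 74.
Subsquare: 0.5387/0.0833333 → 6 → g, 0.2394/0.0416667 → 5 → f; chars gf.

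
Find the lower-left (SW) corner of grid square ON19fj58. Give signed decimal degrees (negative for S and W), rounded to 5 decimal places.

Field O=14, N=13: +14·20° lon, +13·10° lat → SW at lon 100°, lat 40°.
Square 1, 9: +1·2° lon, +9·1° lat → SW at lon 102°, lat 49°.
Subsquare f=5, j=9: +5·0.0833333° lon, +9·0.0416667° lat → SW at lon 102.417°, lat 49.375°.
Extended square 5, 8: +5·0.00833333° lon, +8·0.00416667° lat → SW at lon 102.458°, lat 49.4083°.
latitude 49.40833, longitude 102.45833.

49.40833, 102.45833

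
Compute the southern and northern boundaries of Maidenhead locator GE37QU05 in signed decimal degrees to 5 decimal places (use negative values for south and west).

Field G=6, E=4: +6·20° lon, +4·10° lat → SW at lon -60°, lat -50°.
Square 3, 7: +3·2° lon, +7·1° lat → SW at lon -54°, lat -43°.
Subsquare q=16, u=20: +16·0.0833333° lon, +20·0.0416667° lat → SW at lon -52.6667°, lat -42.1667°.
Extended square 0, 5: +0·0.00833333° lon, +5·0.00416667° lat → SW at lon -52.6667°, lat -42.1458°.
Cell spans 0.00833333° lon × 0.00416667° lat.
south -42.14583, north -42.14167.

-42.14583, -42.14167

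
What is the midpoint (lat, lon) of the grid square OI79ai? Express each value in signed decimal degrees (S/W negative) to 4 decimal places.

-0.6458, 114.0417

Field O=14, I=8: +14·20° lon, +8·10° lat → SW at lon 100°, lat -10°.
Square 7, 9: +7·2° lon, +9·1° lat → SW at lon 114°, lat -1°.
Subsquare a=0, i=8: +0·0.0833333° lon, +8·0.0416667° lat → SW at lon 114°, lat -0.666667°.
Cell spans 0.0833333° lon × 0.0416667° lat. Centre is SW corner plus half of each.
latitude -0.6458, longitude 114.0417.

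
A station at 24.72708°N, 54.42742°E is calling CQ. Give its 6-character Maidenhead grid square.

LL74fr

Shift to the Maidenhead origin (180°W, 90°S): lon 234.4274, lat 114.7271.
Field (20°×10°, letters A–R): 234.4274/20 → 11 → L, 114.7271/10 → 11 → L; chars LL.
Square (2°×1°, digits 0–9): 14.4274/2 → 7, 4.7271/1 → 4; chars 74.
Subsquare (5′×2.5′, letters a–x): 0.4274/0.0833333 → 5 → f, 0.7271/0.0416667 → 17 → r; chars fr.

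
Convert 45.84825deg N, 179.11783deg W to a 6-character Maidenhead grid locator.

AN05ku

Add 180° to longitude and 90° to latitude: 0.8822, 135.8483.
Field: lon ⌊0.8822/20⌋ = 0 → A; lat ⌊135.8483/10⌋ = 13 → N.
Square: lon ⌊0.8822/2⌋ = 0; lat ⌊5.8483/1⌋ = 5.
Subsquare: lon ⌊0.8822/0.0833333⌋ = 10 → k; lat ⌊0.8483/0.0416667⌋ = 20 → u.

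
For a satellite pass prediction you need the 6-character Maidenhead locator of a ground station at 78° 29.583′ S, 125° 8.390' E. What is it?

Shift to the Maidenhead origin (180°W, 90°S): lon 305.1398, lat 11.5070.
Field: lon ⌊305.1398/20⌋ = 15 → P; lat ⌊11.5070/10⌋ = 1 → B.
Square: lon ⌊5.1398/2⌋ = 2; lat ⌊1.5070/1⌋ = 1.
Subsquare: lon ⌊1.1398/0.0833333⌋ = 13 → n; lat ⌊0.5070/0.0416667⌋ = 12 → m.

PB21nm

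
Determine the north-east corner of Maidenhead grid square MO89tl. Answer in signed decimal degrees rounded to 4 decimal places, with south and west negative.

59.5000, 77.6667

Field M=12, O=14: +12·20° lon, +14·10° lat → SW at lon 60°, lat 50°.
Square 8, 9: +8·2° lon, +9·1° lat → SW at lon 76°, lat 59°.
Subsquare t=19, l=11: +19·0.0833333° lon, +11·0.0416667° lat → SW at lon 77.5833°, lat 59.4583°.
Cell spans 0.0833333° lon × 0.0416667° lat. NE corner is SW corner plus one full cell.
latitude 59.5000, longitude 77.6667.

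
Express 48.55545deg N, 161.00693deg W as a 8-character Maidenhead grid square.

AN98ln93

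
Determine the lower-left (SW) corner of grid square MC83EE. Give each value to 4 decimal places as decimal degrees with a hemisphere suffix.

66.8333° S, 76.3333° E

Field M=12, C=2: +12·20° lon, +2·10° lat → SW at lon 60°, lat -70°.
Square 8, 3: +8·2° lon, +3·1° lat → SW at lon 76°, lat -67°.
Subsquare e=4, e=4: +4·0.0833333° lon, +4·0.0416667° lat → SW at lon 76.3333°, lat -66.8333°.
latitude 66.8333° S, longitude 76.3333° E.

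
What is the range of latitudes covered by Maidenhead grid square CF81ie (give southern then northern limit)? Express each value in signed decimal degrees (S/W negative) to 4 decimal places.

Field C=2, F=5: +2·20° lon, +5·10° lat → SW at lon -140°, lat -40°.
Square 8, 1: +8·2° lon, +1·1° lat → SW at lon -124°, lat -39°.
Subsquare i=8, e=4: +8·0.0833333° lon, +4·0.0416667° lat → SW at lon -123.333°, lat -38.8333°.
Cell spans 0.0833333° lon × 0.0416667° lat.
south -38.8333, north -38.7917.

-38.8333, -38.7917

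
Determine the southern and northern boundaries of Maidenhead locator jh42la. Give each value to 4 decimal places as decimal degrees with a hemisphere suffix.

Field J=9, H=7: +9·20° lon, +7·10° lat → SW at lon 0°, lat -20°.
Square 4, 2: +4·2° lon, +2·1° lat → SW at lon 8°, lat -18°.
Subsquare l=11, a=0: +11·0.0833333° lon, +0·0.0416667° lat → SW at lon 8.91667°, lat -18°.
Cell spans 0.0833333° lon × 0.0416667° lat.
south 18.0000° S, north 17.9583° S.

18.0000° S, 17.9583° S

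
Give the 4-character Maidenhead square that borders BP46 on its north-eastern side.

Longitude square 4; +1 → 5.
Latitude square 6; +1 → 7.

BP57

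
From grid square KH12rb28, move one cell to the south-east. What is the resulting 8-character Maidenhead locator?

KH12rb37

Longitude extended square 2; +1 → 3.
Latitude extended square 8; −1 → 7.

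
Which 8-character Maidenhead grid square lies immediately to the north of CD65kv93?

Latitude extended square 3; +1 → 4.
The longitude characters are unchanged.

CD65kv94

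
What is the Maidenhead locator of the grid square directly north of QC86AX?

QC87aa

Latitude subsquare x = 23; +1 → 24, wraps to 0 = a, carry into square.
Latitude square 6; +1 → 7.
The longitude characters are unchanged.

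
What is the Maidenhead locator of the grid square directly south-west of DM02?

CM91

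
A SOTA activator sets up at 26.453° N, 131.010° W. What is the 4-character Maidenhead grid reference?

CL46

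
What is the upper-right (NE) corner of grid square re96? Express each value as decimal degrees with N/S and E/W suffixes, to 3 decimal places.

43.000° S, 180.000° E

Field R=17, E=4: +17·20° lon, +4·10° lat → SW at lon 160°, lat -50°.
Square 9, 6: +9·2° lon, +6·1° lat → SW at lon 178°, lat -44°.
Cell spans 2° lon × 1° lat. NE corner is SW corner plus one full cell.
latitude 43.000° S, longitude 180.000° E.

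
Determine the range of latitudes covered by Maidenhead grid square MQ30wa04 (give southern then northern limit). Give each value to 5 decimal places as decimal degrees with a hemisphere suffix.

Field M=12, Q=16: +12·20° lon, +16·10° lat → SW at lon 60°, lat 70°.
Square 3, 0: +3·2° lon, +0·1° lat → SW at lon 66°, lat 70°.
Subsquare w=22, a=0: +22·0.0833333° lon, +0·0.0416667° lat → SW at lon 67.8333°, lat 70°.
Extended square 0, 4: +0·0.00833333° lon, +4·0.00416667° lat → SW at lon 67.8333°, lat 70.0167°.
Cell spans 0.00833333° lon × 0.00416667° lat.
south 70.01667° N, north 70.02083° N.

70.01667° N, 70.02083° N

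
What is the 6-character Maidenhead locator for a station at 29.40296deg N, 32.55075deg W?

HL39rj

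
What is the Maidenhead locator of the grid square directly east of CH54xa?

CH64aa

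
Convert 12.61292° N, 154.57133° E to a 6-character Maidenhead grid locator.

Shift to the Maidenhead origin (180°W, 90°S): lon 334.5713, lat 102.6129.
Field: 334.5713/20 → 16 → Q, 102.6129/10 → 10 → K; chars QK.
Square: 14.5713/2 → 7, 2.6129/1 → 2; chars 72.
Subsquare: 0.5713/0.0833333 → 6 → g, 0.6129/0.0416667 → 14 → o; chars go.

QK72go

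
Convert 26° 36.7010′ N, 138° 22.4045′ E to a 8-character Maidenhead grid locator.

PL96eo46

Offset from 180°W / 90°S: lon 318.37341°, lat 116.61168°.
Field (20°×10°, letters A–R): lon ⌊318.37341/20⌋ = 15 → P; lat ⌊116.61168/10⌋ = 11 → L.
Square (2°×1°, digits 0–9): lon ⌊18.37341/2⌋ = 9; lat ⌊6.61168/1⌋ = 6.
Subsquare (5′×2.5′, letters a–x): lon ⌊0.37341/0.0833333⌋ = 4 → e; lat ⌊0.61168/0.0416667⌋ = 14 → o.
Extended square (30″×15″, digits 0–9): lon ⌊0.04008/0.00833333⌋ = 4; lat ⌊0.02835/0.00416667⌋ = 6.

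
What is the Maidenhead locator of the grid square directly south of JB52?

JB51

Latitude square 2; −1 → 1.
The longitude characters are unchanged.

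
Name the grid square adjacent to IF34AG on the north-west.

IF24xh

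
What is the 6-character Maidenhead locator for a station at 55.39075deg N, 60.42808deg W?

FO95sj

Add 180° to longitude and 90° to latitude: 119.5719, 145.3907.
Field: lon ⌊119.5719/20⌋ = 5 → F; lat ⌊145.3907/10⌋ = 14 → O.
Square: lon ⌊19.5719/2⌋ = 9; lat ⌊5.3907/1⌋ = 5.
Subsquare: lon ⌊1.5719/0.0833333⌋ = 18 → s; lat ⌊0.3907/0.0416667⌋ = 9 → j.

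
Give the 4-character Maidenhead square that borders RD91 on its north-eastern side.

Longitude square 9; +1 → 10, wraps to 0, carry into field.
Longitude field R = 17; +1 → 18, wraps to 0 = A, wrapping around the antimeridian.
Latitude square 1; +1 → 2.

AD02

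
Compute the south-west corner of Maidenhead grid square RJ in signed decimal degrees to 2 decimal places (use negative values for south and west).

0.00, 160.00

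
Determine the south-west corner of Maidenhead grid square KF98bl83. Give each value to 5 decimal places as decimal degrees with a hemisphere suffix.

31.52917° S, 38.15000° E

Field K=10, F=5: +10·20° lon, +5·10° lat → SW at lon 20°, lat -40°.
Square 9, 8: +9·2° lon, +8·1° lat → SW at lon 38°, lat -32°.
Subsquare b=1, l=11: +1·0.0833333° lon, +11·0.0416667° lat → SW at lon 38.0833°, lat -31.5417°.
Extended square 8, 3: +8·0.00833333° lon, +3·0.00416667° lat → SW at lon 38.15°, lat -31.5292°.
latitude 31.52917° S, longitude 38.15000° E.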